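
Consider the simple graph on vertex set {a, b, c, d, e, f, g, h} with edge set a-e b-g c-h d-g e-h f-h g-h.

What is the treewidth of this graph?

A width-1 tree decomposition is:
Bags: B1 = {d, g}  B2 = {g, h}  B3 = {c, h}  B4 = {b, g}  B5 = {f, h}  B6 = {e, h}  B7 = {a, e}
Tree: B1–B2, B2–B3, B1–B4, B3–B5, B5–B6, B6–B7
Each bag holds 2 vertices, so the decomposition has width 1, which upper-bounds the treewidth. Any graph with an edge has treewidth ≥ 1, and G has the edge g–d. The upper and lower bounds meet at 1, so that is the treewidth.

1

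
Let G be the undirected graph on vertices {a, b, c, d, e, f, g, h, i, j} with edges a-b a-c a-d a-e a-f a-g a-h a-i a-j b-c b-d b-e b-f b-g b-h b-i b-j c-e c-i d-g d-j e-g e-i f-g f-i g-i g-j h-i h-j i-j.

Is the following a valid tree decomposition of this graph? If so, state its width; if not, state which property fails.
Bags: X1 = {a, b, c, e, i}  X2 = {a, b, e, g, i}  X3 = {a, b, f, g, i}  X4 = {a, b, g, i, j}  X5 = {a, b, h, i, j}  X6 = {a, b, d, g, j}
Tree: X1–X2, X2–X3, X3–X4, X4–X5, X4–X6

Every vertex of G appears in some bag (union = {a, b, c, d, e, f, g, h, i, j}); every edge is covered by a bag; and for each vertex v the set of bags containing v is connected in the bag tree. The decomposition is therefore valid. The largest bag has 5 vertices, so the width is 4.

Yes; width 4.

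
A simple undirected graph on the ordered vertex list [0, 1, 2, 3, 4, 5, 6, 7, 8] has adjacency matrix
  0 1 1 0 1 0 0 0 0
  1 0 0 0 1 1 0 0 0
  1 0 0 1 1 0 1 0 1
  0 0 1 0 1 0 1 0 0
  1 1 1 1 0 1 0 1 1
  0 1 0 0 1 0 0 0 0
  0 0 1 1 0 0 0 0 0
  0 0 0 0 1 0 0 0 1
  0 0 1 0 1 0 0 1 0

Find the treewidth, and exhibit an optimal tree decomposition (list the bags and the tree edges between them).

Every bag has size at most 3, so the width is 3 − 1 = 2 and tw(G) ≤ 2. Conversely, {0, 1, 4} is a clique of size 3, and the vertices of any clique must share a bag in every tree decomposition; so some bag has ≥ 3 vertices and tw(G) ≥ 2. Combining the bounds, tw(G) = 2.

Treewidth 2.
One optimal decomposition is:
Bags: B1 = {0, 2, 4}  B2 = {2, 3, 4}  B3 = {2, 4, 8}  B4 = {4, 7, 8}  B5 = {0, 1, 4}  B6 = {1, 4, 5}  B7 = {2, 3, 6}
Tree: B1–B2, B2–B3, B3–B4, B1–B5, B5–B6, B2–B7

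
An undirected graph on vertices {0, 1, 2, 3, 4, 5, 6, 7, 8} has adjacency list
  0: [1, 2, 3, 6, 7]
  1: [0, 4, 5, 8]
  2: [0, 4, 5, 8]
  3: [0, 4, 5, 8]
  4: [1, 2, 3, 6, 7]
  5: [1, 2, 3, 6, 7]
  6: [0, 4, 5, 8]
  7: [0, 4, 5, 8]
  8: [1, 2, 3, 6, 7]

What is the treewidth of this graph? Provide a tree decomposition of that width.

Treewidth 4.
One optimal decomposition is:
Bags: B1 = {0, 3, 4, 5, 8}  B2 = {0, 2, 4, 5, 8}  B3 = {0, 1, 4, 5, 8}  B4 = {0, 4, 5, 7, 8}  B5 = {0, 4, 5, 6, 8}
Tree: B1–B2, B2–B3, B3–B4, B4–B5

Each bag holds 5 vertices, so the decomposition has width 4, which upper-bounds the treewidth. For the lower bound: the 5 vertex sets {3,5}, {0,2}, {1,4}, {8}, {7} are disjoint, each induces a connected subgraph, and every pair is joined by at least one edge of G. Contracting each set to a single vertex therefore yields K_{5} as a minor, and since treewidth is minor-monotone, tw(G) ≥ tw(K_{5}) = 4. The upper and lower bounds meet at 4, so that is the treewidth.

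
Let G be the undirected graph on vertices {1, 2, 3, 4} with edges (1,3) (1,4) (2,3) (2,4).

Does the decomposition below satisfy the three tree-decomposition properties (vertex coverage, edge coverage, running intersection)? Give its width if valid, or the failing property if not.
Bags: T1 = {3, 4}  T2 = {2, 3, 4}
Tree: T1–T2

A tree decomposition must satisfy three properties: every vertex lies in some bag; for every edge, both endpoints lie together in some bag; and for every vertex, the bags containing it form a connected subtree. Here vertex 1 appears in no bag, so the decomposition is invalid.

No — vertex 1 appears in no bag.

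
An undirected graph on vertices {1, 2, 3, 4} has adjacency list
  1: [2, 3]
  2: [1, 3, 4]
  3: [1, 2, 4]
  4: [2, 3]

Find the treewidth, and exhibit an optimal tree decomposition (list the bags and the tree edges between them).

The largest bag has 3 vertices, giving width 2; this decomposition certifies tw(G) ≤ 2. For the lower bound, the 3 vertices {1, 2, 3} are pairwise adjacent, and any tree decomposition puts a clique entirely inside one bag — forcing width ≥ 2. Hence tw(G) = 2 exactly.

Treewidth 2.
One optimal decomposition is:
Bags: B1 = {1, 2, 3}  B2 = {2, 3, 4}
Tree: B1–B2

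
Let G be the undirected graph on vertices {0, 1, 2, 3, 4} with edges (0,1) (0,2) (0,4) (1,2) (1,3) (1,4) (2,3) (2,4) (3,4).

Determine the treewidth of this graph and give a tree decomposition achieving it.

Treewidth 3.
One such decomposition:
Bags: B1 = {1, 2, 3, 4}  B2 = {0, 1, 2, 4}
Tree: B1–B2

The largest bag has 4 vertices, giving width 3; this decomposition certifies tw(G) ≤ 3. On the other hand G contains the 4-clique {0, 1, 2, 4}. A clique must lie in a single bag of any decomposition, so no decomposition can have width below 3. Therefore the treewidth is 3.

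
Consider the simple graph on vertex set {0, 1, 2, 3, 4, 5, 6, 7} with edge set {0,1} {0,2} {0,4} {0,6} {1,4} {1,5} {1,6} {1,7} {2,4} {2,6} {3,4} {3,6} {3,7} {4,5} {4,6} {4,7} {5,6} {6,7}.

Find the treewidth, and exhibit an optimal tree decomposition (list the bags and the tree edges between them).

Every bag has size at most 4, so the width is 4 − 1 = 3 and tw(G) ≤ 3. For the lower bound, the 4 vertices {0, 1, 4, 6} are pairwise adjacent, and any tree decomposition puts a clique entirely inside one bag — forcing width ≥ 3. The upper and lower bounds meet at 3, so that is the treewidth.

Treewidth 3.
One such decomposition:
Bags: B1 = {0, 1, 4, 6}  B2 = {1, 4, 6, 7}  B3 = {3, 4, 6, 7}  B4 = {1, 4, 5, 6}  B5 = {0, 2, 4, 6}
Tree: B1–B2, B2–B3, B2–B4, B1–B5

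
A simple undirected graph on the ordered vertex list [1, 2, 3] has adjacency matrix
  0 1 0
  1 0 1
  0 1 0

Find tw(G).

1

A width-1 tree decomposition is:
Bags: B1 = {2, 3}  B2 = {1, 2}
Tree: B1–B2
The largest bag has 2 vertices, giving width 1; this decomposition certifies tw(G) ≤ 1. G has an edge, so its treewidth is at least 1. Combining the bounds, tw(G) = 1.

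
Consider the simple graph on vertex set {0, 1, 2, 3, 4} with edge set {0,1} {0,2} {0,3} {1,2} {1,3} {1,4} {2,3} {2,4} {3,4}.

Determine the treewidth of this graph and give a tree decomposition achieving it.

The largest bag has 4 vertices, giving width 3; this decomposition certifies tw(G) ≤ 3. Conversely, {0, 1, 2, 3} is a clique of size 4, and the vertices of any clique must share a bag in every tree decomposition; so some bag has ≥ 4 vertices and tw(G) ≥ 3. The upper and lower bounds meet at 3, so that is the treewidth.

Treewidth 3.
Bags: B1 = {0, 1, 2, 3}  B2 = {1, 2, 3, 4}
Tree: B1–B2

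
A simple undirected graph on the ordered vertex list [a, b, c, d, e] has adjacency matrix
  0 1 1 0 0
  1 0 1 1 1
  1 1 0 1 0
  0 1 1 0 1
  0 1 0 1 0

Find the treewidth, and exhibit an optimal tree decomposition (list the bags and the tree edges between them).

Treewidth 2.
One such decomposition:
Bags: B1 = {b, d, e}  B2 = {b, c, d}  B3 = {a, b, c}
Tree: B1–B2, B2–B3

Each bag holds 3 vertices, so the decomposition has width 2, which upper-bounds the treewidth. On the other hand G contains the 3-clique {b, d, e}. A clique must lie in a single bag of any decomposition, so no decomposition can have width below 2. Hence tw(G) = 2 exactly.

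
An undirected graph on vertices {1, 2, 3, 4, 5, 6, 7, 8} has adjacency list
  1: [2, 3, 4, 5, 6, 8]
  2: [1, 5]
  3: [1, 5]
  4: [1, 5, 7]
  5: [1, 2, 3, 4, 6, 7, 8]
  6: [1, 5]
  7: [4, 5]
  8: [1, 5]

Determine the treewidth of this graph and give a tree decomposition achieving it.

Treewidth 2.
One such decomposition:
Bags: B1 = {1, 4, 5}  B2 = {1, 5, 6}  B3 = {4, 5, 7}  B4 = {1, 3, 5}  B5 = {1, 2, 5}  B6 = {1, 5, 8}
Tree: B1–B2, B1–B3, B2–B4, B2–B5, B2–B6

Every bag has size at most 3, so the width is 3 − 1 = 2 and tw(G) ≤ 2. For the lower bound, the 3 vertices {1, 2, 5} are pairwise adjacent, and any tree decomposition puts a clique entirely inside one bag — forcing width ≥ 2. The upper and lower bounds meet at 2, so that is the treewidth.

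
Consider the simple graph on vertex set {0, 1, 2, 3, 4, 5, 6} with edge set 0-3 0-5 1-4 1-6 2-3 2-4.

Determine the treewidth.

1

A width-1 tree decomposition is:
Bags: B1 = {1, 6}  B2 = {1, 4}  B3 = {2, 4}  B4 = {2, 3}  B5 = {0, 3}  B6 = {0, 5}
Tree: B1–B2, B2–B3, B3–B4, B4–B5, B5–B6
Every bag has size at most 2, so the width is 2 − 1 = 1 and tw(G) ≤ 1. Since G has at least one edge (e.g. 6–1), it is not an edgeless graph, so tw(G) ≥ 1. Therefore the treewidth is 1.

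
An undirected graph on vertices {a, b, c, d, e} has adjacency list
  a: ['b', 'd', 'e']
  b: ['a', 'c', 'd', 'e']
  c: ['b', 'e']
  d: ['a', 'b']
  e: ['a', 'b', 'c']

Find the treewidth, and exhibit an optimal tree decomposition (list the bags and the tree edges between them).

Treewidth 2.
One optimal decomposition is:
Bags: B1 = {b, c, e}  B2 = {a, b, e}  B3 = {a, b, d}
Tree: B1–B2, B2–B3

The largest bag has 3 vertices, giving width 2; this decomposition certifies tw(G) ≤ 2. On the other hand G contains the 3-clique {a, b, d}. A clique must lie in a single bag of any decomposition, so no decomposition can have width below 2. Combining the bounds, tw(G) = 2.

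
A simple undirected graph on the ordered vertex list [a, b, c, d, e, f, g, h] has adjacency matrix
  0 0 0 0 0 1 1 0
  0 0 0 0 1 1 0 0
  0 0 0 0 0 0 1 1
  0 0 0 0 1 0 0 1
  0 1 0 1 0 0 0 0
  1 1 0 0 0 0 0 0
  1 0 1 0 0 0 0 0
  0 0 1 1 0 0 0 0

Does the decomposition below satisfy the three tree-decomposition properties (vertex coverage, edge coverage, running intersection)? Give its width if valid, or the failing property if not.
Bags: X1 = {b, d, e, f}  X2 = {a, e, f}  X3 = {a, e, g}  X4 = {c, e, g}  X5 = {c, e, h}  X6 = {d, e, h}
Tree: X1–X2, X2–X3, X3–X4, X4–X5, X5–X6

A tree decomposition must satisfy three properties: every vertex lies in some bag; for every edge, both endpoints lie together in some bag; and for every vertex, the bags containing it form a connected subtree. Here bags containing vertex d are not connected in the tree, so the decomposition is invalid.

No — bags containing vertex d are not connected in the tree.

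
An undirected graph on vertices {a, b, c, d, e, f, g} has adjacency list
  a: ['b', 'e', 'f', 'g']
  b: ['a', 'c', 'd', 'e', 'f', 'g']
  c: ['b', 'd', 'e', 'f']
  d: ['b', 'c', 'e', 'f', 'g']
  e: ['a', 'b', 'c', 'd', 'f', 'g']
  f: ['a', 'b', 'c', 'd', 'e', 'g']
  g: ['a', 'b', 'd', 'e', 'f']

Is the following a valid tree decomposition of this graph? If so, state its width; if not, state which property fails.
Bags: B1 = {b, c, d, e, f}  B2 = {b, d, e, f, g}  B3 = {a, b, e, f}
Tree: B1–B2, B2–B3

A tree decomposition must satisfy three properties: every vertex lies in some bag; for every edge, both endpoints lie together in some bag; and for every vertex, the bags containing it form a connected subtree. Here edge (g,a) lies in no bag, so the decomposition is invalid.

No — edge (g,a) lies in no bag.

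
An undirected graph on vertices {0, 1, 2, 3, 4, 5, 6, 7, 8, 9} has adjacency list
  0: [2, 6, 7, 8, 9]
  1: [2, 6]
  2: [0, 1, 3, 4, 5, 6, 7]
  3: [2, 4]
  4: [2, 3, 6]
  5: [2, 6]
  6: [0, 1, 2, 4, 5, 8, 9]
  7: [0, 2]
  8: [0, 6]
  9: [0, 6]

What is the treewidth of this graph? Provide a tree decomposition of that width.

The largest bag has 3 vertices, giving width 2; this decomposition certifies tw(G) ≤ 2. On the other hand G contains the 3-clique {0, 6, 8}. A clique must lie in a single bag of any decomposition, so no decomposition can have width below 2. The upper and lower bounds meet at 2, so that is the treewidth.

Treewidth 2.
One such decomposition:
Bags: B1 = {0, 6, 9}  B2 = {0, 2, 6}  B3 = {0, 2, 7}  B4 = {2, 4, 6}  B5 = {2, 3, 4}  B6 = {0, 6, 8}  B7 = {1, 2, 6}  B8 = {2, 5, 6}
Tree: B1–B2, B2–B3, B2–B4, B4–B5, B1–B6, B4–B7, B2–B8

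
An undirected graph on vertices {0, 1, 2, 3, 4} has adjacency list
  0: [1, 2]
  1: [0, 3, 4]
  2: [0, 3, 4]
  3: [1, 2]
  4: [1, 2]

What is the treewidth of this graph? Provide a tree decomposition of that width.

Treewidth 2.
Bags: B1 = {0, 1, 2}  B2 = {1, 2, 3}  B3 = {1, 2, 4}
Tree: B1–B2, B2–B3

The largest bag has 3 vertices, giving width 2; this decomposition certifies tw(G) ≤ 2. For the lower bound, G contains the cycle 0–2–3–1–0, so G is not a forest; only forests have treewidth ≤ 1, hence tw(G) ≥ 2. The upper and lower bounds meet at 2, so that is the treewidth.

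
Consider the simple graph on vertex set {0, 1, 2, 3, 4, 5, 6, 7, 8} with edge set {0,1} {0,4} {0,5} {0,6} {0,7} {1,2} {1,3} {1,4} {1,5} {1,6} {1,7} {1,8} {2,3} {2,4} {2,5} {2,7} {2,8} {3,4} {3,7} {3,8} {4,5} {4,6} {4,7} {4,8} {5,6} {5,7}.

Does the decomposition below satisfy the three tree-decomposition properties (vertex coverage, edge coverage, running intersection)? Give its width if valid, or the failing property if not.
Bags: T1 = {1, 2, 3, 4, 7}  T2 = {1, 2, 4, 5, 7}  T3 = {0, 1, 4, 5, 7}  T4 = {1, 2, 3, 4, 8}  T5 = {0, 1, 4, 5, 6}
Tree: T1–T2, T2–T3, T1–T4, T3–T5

Checking the three conditions: (i) the bags cover all of {0, 1, 2, 3, 4, 5, 6, 7, 8}; (ii) for each edge, some bag contains both endpoints; (iii) the bags containing any fixed vertex form a subtree. All hold, so the decomposition is valid with width 5 − 1 = 4.

Yes; width 4.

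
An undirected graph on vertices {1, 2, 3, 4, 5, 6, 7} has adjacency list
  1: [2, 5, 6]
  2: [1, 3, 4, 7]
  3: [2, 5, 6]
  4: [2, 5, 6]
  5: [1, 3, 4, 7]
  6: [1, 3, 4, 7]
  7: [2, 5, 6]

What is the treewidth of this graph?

A width-3 tree decomposition is:
Bags: B1 = {2, 5, 6, 7}  B2 = {2, 3, 5, 6}  B3 = {1, 2, 5, 6}  B4 = {2, 4, 5, 6}
Tree: B1–B2, B2–B3, B3–B4
Each bag holds 4 vertices, so the decomposition has width 3, which upper-bounds the treewidth. For the lower bound: the 4 vertex sets {2,7}, {3,6}, {5}, {1} are disjoint, each induces a connected subgraph, and every pair is joined by at least one edge of G. Contracting each set to a single vertex therefore yields K_{4} as a minor, and since treewidth is minor-monotone, tw(G) ≥ tw(K_{4}) = 3. The upper and lower bounds meet at 3, so that is the treewidth.

3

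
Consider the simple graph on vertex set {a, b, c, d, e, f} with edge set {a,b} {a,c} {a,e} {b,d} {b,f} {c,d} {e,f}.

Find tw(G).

2

A width-2 tree decomposition is:
Bags: B1 = {a, e, f}  B2 = {a, b, f}  B3 = {a, b, c}  B4 = {b, c, d}
Tree: B1–B2, B2–B3, B3–B4
The largest bag has 3 vertices, giving width 2; this decomposition certifies tw(G) ≤ 2. The edges e–f–b–a–e form a cycle, so G is not a tree and its treewidth is at least 2. Therefore the treewidth is 2.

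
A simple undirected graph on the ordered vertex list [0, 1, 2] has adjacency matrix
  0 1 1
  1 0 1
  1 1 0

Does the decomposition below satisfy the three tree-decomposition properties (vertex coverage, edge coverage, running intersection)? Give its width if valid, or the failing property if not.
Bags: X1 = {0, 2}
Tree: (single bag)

No — vertex 1 appears in no bag.

A tree decomposition must satisfy three properties: every vertex lies in some bag; for every edge, both endpoints lie together in some bag; and for every vertex, the bags containing it form a connected subtree. Here vertex 1 appears in no bag, so the decomposition is invalid.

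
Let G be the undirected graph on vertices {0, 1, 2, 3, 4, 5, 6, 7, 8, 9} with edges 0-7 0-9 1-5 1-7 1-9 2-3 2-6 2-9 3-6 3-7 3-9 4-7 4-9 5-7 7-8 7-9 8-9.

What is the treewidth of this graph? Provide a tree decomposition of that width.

Each bag holds 3 vertices, so the decomposition has width 2, which upper-bounds the treewidth. Conversely, {2, 3, 9} is a clique of size 3, and the vertices of any clique must share a bag in every tree decomposition; so some bag has ≥ 3 vertices and tw(G) ≥ 2. Combining the bounds, tw(G) = 2.

Treewidth 2.
One such decomposition:
Bags: B1 = {3, 7, 9}  B2 = {2, 3, 9}  B3 = {0, 7, 9}  B4 = {4, 7, 9}  B5 = {1, 7, 9}  B6 = {2, 3, 6}  B7 = {7, 8, 9}  B8 = {1, 5, 7}
Tree: B1–B2, B1–B3, B1–B4, B4–B5, B2–B6, B4–B7, B5–B8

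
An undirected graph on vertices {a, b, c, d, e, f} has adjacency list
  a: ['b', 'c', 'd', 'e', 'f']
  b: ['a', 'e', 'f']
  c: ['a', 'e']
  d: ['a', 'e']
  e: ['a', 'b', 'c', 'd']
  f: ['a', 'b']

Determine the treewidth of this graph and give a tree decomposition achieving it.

Treewidth 2.
One optimal decomposition is:
Bags: B1 = {a, c, e}  B2 = {a, b, e}  B3 = {a, b, f}  B4 = {a, d, e}
Tree: B1–B2, B2–B3, B2–B4

Every bag has size at most 3, so the width is 3 − 1 = 2 and tw(G) ≤ 2. On the other hand G contains the 3-clique {a, d, e}. A clique must lie in a single bag of any decomposition, so no decomposition can have width below 2. Hence tw(G) = 2 exactly.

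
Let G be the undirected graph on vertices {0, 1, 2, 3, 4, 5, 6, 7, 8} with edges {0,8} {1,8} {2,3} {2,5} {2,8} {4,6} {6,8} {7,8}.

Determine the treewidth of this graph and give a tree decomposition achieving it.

Treewidth 1.
Bags: B1 = {2, 8}  B2 = {6, 8}  B3 = {4, 6}  B4 = {2, 5}  B5 = {1, 8}  B6 = {2, 3}  B7 = {0, 8}  B8 = {7, 8}
Tree: B1–B2, B2–B3, B1–B4, B2–B5, B4–B6, B2–B7, B5–B8

Every bag has size at most 2, so the width is 2 − 1 = 1 and tw(G) ≤ 1. Any graph with an edge has treewidth ≥ 1, and G has the edge 8–2. Hence tw(G) = 1 exactly.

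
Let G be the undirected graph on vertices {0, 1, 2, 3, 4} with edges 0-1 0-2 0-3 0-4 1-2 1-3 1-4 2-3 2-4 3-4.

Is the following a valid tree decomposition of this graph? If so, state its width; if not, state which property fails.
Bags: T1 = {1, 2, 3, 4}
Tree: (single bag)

A tree decomposition must satisfy three properties: every vertex lies in some bag; for every edge, both endpoints lie together in some bag; and for every vertex, the bags containing it form a connected subtree. Here vertex 0 appears in no bag, so the decomposition is invalid.

No — vertex 0 appears in no bag.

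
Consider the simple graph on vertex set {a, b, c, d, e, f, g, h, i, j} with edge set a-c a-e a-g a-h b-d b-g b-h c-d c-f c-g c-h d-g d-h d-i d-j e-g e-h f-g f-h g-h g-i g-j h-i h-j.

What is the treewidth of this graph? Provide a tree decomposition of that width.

Treewidth 3.
One optimal decomposition is:
Bags: B1 = {c, f, g, h}  B2 = {a, c, g, h}  B3 = {c, d, g, h}  B4 = {b, d, g, h}  B5 = {d, g, h, i}  B6 = {a, e, g, h}  B7 = {d, g, h, j}
Tree: B1–B2, B2–B3, B3–B4, B3–B5, B2–B6, B3–B7

Each bag holds 4 vertices, so the decomposition has width 3, which upper-bounds the treewidth. For the lower bound, the 4 vertices {d, g, h, j} are pairwise adjacent, and any tree decomposition puts a clique entirely inside one bag — forcing width ≥ 3. Therefore the treewidth is 3.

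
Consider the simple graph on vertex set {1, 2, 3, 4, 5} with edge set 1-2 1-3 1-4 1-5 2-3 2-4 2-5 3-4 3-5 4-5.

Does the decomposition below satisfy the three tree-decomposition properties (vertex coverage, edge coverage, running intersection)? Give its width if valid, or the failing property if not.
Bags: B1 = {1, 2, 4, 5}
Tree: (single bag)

A tree decomposition must satisfy three properties: every vertex lies in some bag; for every edge, both endpoints lie together in some bag; and for every vertex, the bags containing it form a connected subtree. Here vertex 3 appears in no bag, so the decomposition is invalid.

No — vertex 3 appears in no bag.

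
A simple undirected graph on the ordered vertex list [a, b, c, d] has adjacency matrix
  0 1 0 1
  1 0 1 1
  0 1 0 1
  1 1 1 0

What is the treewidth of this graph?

2

A width-2 tree decomposition is:
Bags: B1 = {a, b, d}  B2 = {b, c, d}
Tree: B1–B2
Each bag holds 3 vertices, so the decomposition has width 2, which upper-bounds the treewidth. Conversely, {b, c, d} is a clique of size 3, and the vertices of any clique must share a bag in every tree decomposition; so some bag has ≥ 3 vertices and tw(G) ≥ 2. The upper and lower bounds meet at 2, so that is the treewidth.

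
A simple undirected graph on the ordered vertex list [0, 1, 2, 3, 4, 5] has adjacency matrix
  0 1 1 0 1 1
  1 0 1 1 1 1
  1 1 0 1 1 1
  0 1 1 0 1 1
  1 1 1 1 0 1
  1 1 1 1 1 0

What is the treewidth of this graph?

4

A width-4 tree decomposition is:
Bags: B1 = {0, 1, 2, 4, 5}  B2 = {1, 2, 3, 4, 5}
Tree: B1–B2
The largest bag has 5 vertices, giving width 4; this decomposition certifies tw(G) ≤ 4. For the lower bound, the 5 vertices {0, 1, 2, 4, 5} are pairwise adjacent, and any tree decomposition puts a clique entirely inside one bag — forcing width ≥ 4. The upper and lower bounds meet at 4, so that is the treewidth.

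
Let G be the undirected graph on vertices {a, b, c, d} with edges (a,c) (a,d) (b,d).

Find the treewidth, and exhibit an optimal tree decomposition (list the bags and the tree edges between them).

Each bag holds 2 vertices, so the decomposition has width 1, which upper-bounds the treewidth. Since G has at least one edge (e.g. a–d), it is not an edgeless graph, so tw(G) ≥ 1. Combining the bounds, tw(G) = 1.

Treewidth 1.
One optimal decomposition is:
Bags: B1 = {a, d}  B2 = {b, d}  B3 = {a, c}
Tree: B1–B2, B1–B3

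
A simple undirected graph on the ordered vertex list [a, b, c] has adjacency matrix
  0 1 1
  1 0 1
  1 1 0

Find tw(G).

A width-2 tree decomposition is:
Bags: B1 = {a, b, c}
Tree: (single bag)
A single bag containing all 3 vertices is trivially a valid decomposition of width 2. On the other hand G contains the 3-clique {a, b, c}. A clique must lie in a single bag of any decomposition, so no decomposition can have width below 2. The upper and lower bounds meet at 2, so that is the treewidth.

2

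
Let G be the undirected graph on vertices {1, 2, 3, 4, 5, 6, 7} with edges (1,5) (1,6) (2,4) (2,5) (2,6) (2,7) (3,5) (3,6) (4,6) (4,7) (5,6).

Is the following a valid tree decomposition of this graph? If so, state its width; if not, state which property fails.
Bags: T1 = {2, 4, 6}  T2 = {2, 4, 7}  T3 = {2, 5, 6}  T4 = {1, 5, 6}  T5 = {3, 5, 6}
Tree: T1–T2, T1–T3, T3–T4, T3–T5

Every vertex of G appears in some bag (union = {1, 2, 3, 4, 5, 6, 7}); every edge is covered by a bag; and for each vertex v the set of bags containing v is connected in the bag tree. The decomposition is therefore valid. The largest bag has 3 vertices, so the width is 2.

Yes; width 2.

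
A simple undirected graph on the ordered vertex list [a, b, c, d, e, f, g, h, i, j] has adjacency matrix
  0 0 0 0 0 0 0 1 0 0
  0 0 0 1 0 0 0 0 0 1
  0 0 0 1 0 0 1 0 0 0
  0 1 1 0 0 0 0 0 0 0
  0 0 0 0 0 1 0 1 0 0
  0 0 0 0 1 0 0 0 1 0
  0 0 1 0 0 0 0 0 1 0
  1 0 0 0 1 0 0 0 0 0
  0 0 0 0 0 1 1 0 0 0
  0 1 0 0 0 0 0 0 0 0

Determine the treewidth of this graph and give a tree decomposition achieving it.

Every bag has size at most 2, so the width is 2 − 1 = 1 and tw(G) ≤ 1. Any graph with an edge has treewidth ≥ 1, and G has the edge j–b. Combining the bounds, tw(G) = 1.

Treewidth 1.
One such decomposition:
Bags: B1 = {b, j}  B2 = {b, d}  B3 = {c, d}  B4 = {c, g}  B5 = {g, i}  B6 = {f, i}  B7 = {e, f}  B8 = {e, h}  B9 = {a, h}
Tree: B1–B2, B2–B3, B3–B4, B4–B5, B5–B6, B6–B7, B7–B8, B8–B9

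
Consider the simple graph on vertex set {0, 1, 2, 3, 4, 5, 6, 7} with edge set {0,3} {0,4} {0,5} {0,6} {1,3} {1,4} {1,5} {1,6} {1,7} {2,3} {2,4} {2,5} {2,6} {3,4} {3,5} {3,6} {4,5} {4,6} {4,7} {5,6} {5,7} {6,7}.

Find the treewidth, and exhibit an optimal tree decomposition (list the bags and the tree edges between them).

The largest bag has 5 vertices, giving width 4; this decomposition certifies tw(G) ≤ 4. On the other hand G contains the 5-clique {0, 3, 4, 5, 6}. A clique must lie in a single bag of any decomposition, so no decomposition can have width below 4. Combining the bounds, tw(G) = 4.

Treewidth 4.
Bags: B1 = {2, 3, 4, 5, 6}  B2 = {0, 3, 4, 5, 6}  B3 = {1, 3, 4, 5, 6}  B4 = {1, 4, 5, 6, 7}
Tree: B1–B2, B1–B3, B3–B4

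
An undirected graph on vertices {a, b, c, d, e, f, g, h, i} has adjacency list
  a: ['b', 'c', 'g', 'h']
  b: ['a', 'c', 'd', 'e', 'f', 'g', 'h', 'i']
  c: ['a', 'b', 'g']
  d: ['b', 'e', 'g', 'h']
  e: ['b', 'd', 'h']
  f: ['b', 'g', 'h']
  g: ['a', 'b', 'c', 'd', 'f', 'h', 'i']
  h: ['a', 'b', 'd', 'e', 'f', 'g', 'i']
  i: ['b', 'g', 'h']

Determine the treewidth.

3

A width-3 tree decomposition is:
Bags: B1 = {a, b, g, h}  B2 = {b, f, g, h}  B3 = {b, d, g, h}  B4 = {b, d, e, h}  B5 = {a, b, c, g}  B6 = {b, g, h, i}
Tree: B1–B2, B1–B3, B3–B4, B1–B5, B2–B6
Every bag has size at most 4, so the width is 4 − 1 = 3 and tw(G) ≤ 3. For the lower bound, the 4 vertices {b, d, g, h} are pairwise adjacent, and any tree decomposition puts a clique entirely inside one bag — forcing width ≥ 3. Hence tw(G) = 3 exactly.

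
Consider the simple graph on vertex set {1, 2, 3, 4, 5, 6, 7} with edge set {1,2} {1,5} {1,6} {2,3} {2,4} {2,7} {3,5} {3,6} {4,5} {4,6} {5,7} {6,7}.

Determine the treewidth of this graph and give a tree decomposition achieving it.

The largest bag has 4 vertices, giving width 3; this decomposition certifies tw(G) ≤ 3. For the lower bound: the 4 vertex sets {6,7}, {2,4}, {5}, {3} are disjoint, each induces a connected subgraph, and every pair is joined by at least one edge of G. Contracting each set to a single vertex therefore yields K_{4} as a minor, and since treewidth is minor-monotone, tw(G) ≥ tw(K_{4}) = 3. Hence tw(G) = 3 exactly.

Treewidth 3.
One such decomposition:
Bags: B1 = {2, 5, 6, 7}  B2 = {2, 4, 5, 6}  B3 = {2, 3, 5, 6}  B4 = {1, 2, 5, 6}
Tree: B1–B2, B2–B3, B3–B4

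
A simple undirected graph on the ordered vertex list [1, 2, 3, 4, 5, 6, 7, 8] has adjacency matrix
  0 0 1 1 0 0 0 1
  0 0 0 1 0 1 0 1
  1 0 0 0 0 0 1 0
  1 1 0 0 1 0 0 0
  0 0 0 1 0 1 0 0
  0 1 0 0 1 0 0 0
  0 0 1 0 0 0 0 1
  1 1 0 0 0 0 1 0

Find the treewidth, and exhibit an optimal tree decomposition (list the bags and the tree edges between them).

Every bag has size at most 3, so the width is 3 − 1 = 2 and tw(G) ≤ 2. Since 5–6–2–4–5 is a cycle in G, G is not acyclic. Forests are exactly the graphs of treewidth ≤ 1, so tw(G) ≥ 2. Hence tw(G) = 2 exactly.

Treewidth 2.
Bags: B1 = {4, 5, 6}  B2 = {2, 4, 6}  B3 = {1, 2, 4}  B4 = {1, 2, 8}  B5 = {1, 3, 8}  B6 = {3, 7, 8}
Tree: B1–B2, B2–B3, B3–B4, B4–B5, B5–B6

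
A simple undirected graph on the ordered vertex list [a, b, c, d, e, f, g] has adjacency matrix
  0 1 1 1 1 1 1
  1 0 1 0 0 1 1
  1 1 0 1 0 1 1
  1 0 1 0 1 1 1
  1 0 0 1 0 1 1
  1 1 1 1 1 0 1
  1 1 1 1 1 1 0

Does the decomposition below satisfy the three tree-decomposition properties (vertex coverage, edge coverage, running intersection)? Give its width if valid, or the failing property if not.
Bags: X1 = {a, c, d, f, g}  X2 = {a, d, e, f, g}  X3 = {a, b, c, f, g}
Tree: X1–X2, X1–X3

Yes; width 4.

Vertex coverage: the bags together contain {a, b, c, d, e, f, g}, the full vertex set. Edge coverage: each edge of G has both endpoints in at least one bag. Running intersection: for every vertex, the bags containing it form a connected subtree. All three properties hold, so this is a valid tree decomposition of width max|bag| − 1 = 4, and hence tw(G) ≤ 4.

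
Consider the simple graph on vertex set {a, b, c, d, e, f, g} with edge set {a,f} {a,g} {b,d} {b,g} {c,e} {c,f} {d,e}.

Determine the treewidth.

2

A width-2 tree decomposition is:
Bags: B1 = {a, f, g}  B2 = {b, f, g}  B3 = {b, d, f}  B4 = {d, e, f}  B5 = {c, e, f}
Tree: B1–B2, B2–B3, B3–B4, B4–B5
Each bag holds 3 vertices, so the decomposition has width 2, which upper-bounds the treewidth. The edges f–a–g–b–d–e–c–f form a cycle, so G is not a tree and its treewidth is at least 2. Hence tw(G) = 2 exactly.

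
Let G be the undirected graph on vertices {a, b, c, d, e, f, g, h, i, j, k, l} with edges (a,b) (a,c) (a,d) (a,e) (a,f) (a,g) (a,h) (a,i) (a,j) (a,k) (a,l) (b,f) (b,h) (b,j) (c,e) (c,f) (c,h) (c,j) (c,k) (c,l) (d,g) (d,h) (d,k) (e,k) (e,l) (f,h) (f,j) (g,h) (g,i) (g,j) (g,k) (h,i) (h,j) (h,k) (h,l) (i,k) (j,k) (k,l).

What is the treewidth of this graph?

A width-4 tree decomposition is:
Bags: B1 = {a, c, h, j, k}  B2 = {a, c, h, k, l}  B3 = {a, c, e, k, l}  B4 = {a, c, f, h, j}  B5 = {a, g, h, j, k}  B6 = {a, b, f, h, j}  B7 = {a, g, h, i, k}  B8 = {a, d, g, h, k}
Tree: B1–B2, B2–B3, B1–B4, B1–B5, B4–B6, B5–B7, B7–B8
Every bag has size at most 5, so the width is 5 − 1 = 4 and tw(G) ≤ 4. For the lower bound, the 5 vertices {a, c, e, k, l} are pairwise adjacent, and any tree decomposition puts a clique entirely inside one bag — forcing width ≥ 4. The upper and lower bounds meet at 4, so that is the treewidth.

4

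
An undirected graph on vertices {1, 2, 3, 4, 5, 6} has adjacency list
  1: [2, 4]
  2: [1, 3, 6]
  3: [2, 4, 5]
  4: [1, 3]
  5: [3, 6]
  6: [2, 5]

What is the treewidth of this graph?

A width-2 tree decomposition is:
Bags: B1 = {3, 5, 6}  B2 = {2, 3, 6}  B3 = {2, 3, 4}  B4 = {1, 2, 4}
Tree: B1–B2, B2–B3, B3–B4
Every bag has size at most 3, so the width is 3 − 1 = 2 and tw(G) ≤ 2. For the lower bound, G contains the cycle 5–6–2–3–5, so G is not a forest; only forests have treewidth ≤ 1, hence tw(G) ≥ 2. Hence tw(G) = 2 exactly.

2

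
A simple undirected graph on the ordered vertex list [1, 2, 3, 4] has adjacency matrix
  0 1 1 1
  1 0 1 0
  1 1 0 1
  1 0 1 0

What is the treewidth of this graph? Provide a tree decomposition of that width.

Treewidth 2.
Bags: B1 = {1, 2, 3}  B2 = {1, 3, 4}
Tree: B1–B2

Each bag holds 3 vertices, so the decomposition has width 2, which upper-bounds the treewidth. On the other hand G contains the 3-clique {1, 2, 3}. A clique must lie in a single bag of any decomposition, so no decomposition can have width below 2. Therefore the treewidth is 2.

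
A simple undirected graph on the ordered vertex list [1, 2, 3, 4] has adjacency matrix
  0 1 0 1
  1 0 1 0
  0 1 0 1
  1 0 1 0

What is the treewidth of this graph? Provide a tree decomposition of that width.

Treewidth 2.
One optimal decomposition is:
Bags: B1 = {1, 3, 4}  B2 = {1, 2, 3}
Tree: B1–B2

Every bag has size at most 3, so the width is 3 − 1 = 2 and tw(G) ≤ 2. Since 3–4–1–2–3 is a cycle in G, G is not acyclic. Forests are exactly the graphs of treewidth ≤ 1, so tw(G) ≥ 2. The upper and lower bounds meet at 2, so that is the treewidth.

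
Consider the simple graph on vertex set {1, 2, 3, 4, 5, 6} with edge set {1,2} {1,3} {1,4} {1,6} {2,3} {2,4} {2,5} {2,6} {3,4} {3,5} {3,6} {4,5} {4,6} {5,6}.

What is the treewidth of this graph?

A width-4 tree decomposition is:
Bags: B1 = {2, 3, 4, 5, 6}  B2 = {1, 2, 3, 4, 6}
Tree: B1–B2
The largest bag has 5 vertices, giving width 4; this decomposition certifies tw(G) ≤ 4. On the other hand G contains the 5-clique {1, 2, 3, 4, 6}. A clique must lie in a single bag of any decomposition, so no decomposition can have width below 4. The upper and lower bounds meet at 4, so that is the treewidth.

4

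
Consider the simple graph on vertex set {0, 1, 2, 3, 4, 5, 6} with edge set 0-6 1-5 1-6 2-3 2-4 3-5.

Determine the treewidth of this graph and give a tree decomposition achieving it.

Treewidth 1.
Bags: B1 = {0, 6}  B2 = {1, 6}  B3 = {1, 5}  B4 = {3, 5}  B5 = {2, 3}  B6 = {2, 4}
Tree: B1–B2, B2–B3, B3–B4, B4–B5, B5–B6

Each bag holds 2 vertices, so the decomposition has width 1, which upper-bounds the treewidth. Any graph with an edge has treewidth ≥ 1, and G has the edge 0–6. Hence tw(G) = 1 exactly.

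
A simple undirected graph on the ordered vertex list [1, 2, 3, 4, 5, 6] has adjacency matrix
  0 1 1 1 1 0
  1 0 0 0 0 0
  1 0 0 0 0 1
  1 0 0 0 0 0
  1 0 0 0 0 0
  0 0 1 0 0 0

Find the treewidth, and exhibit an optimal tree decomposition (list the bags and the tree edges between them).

Treewidth 1.
Bags: B1 = {1, 5}  B2 = {1, 2}  B3 = {1, 3}  B4 = {3, 6}  B5 = {1, 4}
Tree: B1–B2, B1–B3, B3–B4, B2–B5

Each bag holds 2 vertices, so the decomposition has width 1, which upper-bounds the treewidth. Any graph with an edge has treewidth ≥ 1, and G has the edge 5–1. Combining the bounds, tw(G) = 1.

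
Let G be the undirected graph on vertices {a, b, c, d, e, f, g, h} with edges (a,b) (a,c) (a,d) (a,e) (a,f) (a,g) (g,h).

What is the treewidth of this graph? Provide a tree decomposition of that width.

Treewidth 1.
One optimal decomposition is:
Bags: B1 = {a, g}  B2 = {a, f}  B3 = {a, c}  B4 = {g, h}  B5 = {a, b}  B6 = {a, d}  B7 = {a, e}
Tree: B1–B2, B1–B3, B1–B4, B2–B5, B3–B6, B1–B7

Each bag holds 2 vertices, so the decomposition has width 1, which upper-bounds the treewidth. G has an edge, so its treewidth is at least 1. Combining the bounds, tw(G) = 1.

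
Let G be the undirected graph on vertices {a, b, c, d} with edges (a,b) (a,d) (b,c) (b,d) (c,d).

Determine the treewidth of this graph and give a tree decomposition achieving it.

Treewidth 2.
Bags: B1 = {b, c, d}  B2 = {a, b, d}
Tree: B1–B2

Every bag has size at most 3, so the width is 3 − 1 = 2 and tw(G) ≤ 2. On the other hand G contains the 3-clique {b, c, d}. A clique must lie in a single bag of any decomposition, so no decomposition can have width below 2. Hence tw(G) = 2 exactly.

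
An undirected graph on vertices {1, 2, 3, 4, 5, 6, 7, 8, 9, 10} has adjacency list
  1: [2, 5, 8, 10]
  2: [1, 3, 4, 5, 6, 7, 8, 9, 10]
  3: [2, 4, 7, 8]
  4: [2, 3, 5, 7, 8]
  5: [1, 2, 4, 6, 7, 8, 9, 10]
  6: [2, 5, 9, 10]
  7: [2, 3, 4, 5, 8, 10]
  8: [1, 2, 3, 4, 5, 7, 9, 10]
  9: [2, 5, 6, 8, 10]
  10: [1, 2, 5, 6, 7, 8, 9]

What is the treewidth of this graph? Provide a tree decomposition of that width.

Every bag has size at most 5, so the width is 5 − 1 = 4 and tw(G) ≤ 4. For the lower bound, the 5 vertices {2, 3, 4, 7, 8} are pairwise adjacent, and any tree decomposition puts a clique entirely inside one bag — forcing width ≥ 4. Therefore the treewidth is 4.

Treewidth 4.
One optimal decomposition is:
Bags: B1 = {2, 5, 7, 8, 10}  B2 = {2, 4, 5, 7, 8}  B3 = {1, 2, 5, 8, 10}  B4 = {2, 5, 8, 9, 10}  B5 = {2, 5, 6, 9, 10}  B6 = {2, 3, 4, 7, 8}
Tree: B1–B2, B1–B3, B1–B4, B4–B5, B2–B6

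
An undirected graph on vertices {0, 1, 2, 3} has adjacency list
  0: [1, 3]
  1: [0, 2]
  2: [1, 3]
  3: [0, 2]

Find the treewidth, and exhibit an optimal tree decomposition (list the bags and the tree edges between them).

Each bag holds 3 vertices, so the decomposition has width 2, which upper-bounds the treewidth. The edges 1–0–3–2–1 form a cycle, so G is not a tree and its treewidth is at least 2. Hence tw(G) = 2 exactly.

Treewidth 2.
Bags: B1 = {0, 1, 3}  B2 = {1, 2, 3}
Tree: B1–B2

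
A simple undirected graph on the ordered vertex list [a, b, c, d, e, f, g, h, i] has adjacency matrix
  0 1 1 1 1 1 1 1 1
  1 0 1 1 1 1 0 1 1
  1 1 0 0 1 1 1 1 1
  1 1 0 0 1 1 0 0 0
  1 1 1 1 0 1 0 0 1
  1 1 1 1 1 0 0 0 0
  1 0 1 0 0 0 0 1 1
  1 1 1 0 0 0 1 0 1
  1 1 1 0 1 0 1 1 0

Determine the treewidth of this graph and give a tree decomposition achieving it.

Treewidth 4.
One optimal decomposition is:
Bags: B1 = {a, b, c, e, f}  B2 = {a, b, c, e, i}  B3 = {a, b, c, h, i}  B4 = {a, b, d, e, f}  B5 = {a, c, g, h, i}
Tree: B1–B2, B2–B3, B1–B4, B3–B5

Each bag holds 5 vertices, so the decomposition has width 4, which upper-bounds the treewidth. On the other hand G contains the 5-clique {a, c, g, h, i}. A clique must lie in a single bag of any decomposition, so no decomposition can have width below 4. Combining the bounds, tw(G) = 4.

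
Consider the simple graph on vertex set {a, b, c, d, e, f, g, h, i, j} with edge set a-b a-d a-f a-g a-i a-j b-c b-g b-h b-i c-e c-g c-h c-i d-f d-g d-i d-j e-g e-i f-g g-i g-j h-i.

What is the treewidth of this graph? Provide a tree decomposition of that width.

Every bag has size at most 4, so the width is 4 − 1 = 3 and tw(G) ≤ 3. For the lower bound, the 4 vertices {a, d, g, j} are pairwise adjacent, and any tree decomposition puts a clique entirely inside one bag — forcing width ≥ 3. The upper and lower bounds meet at 3, so that is the treewidth.

Treewidth 3.
One optimal decomposition is:
Bags: B1 = {a, b, g, i}  B2 = {b, c, g, i}  B3 = {a, d, g, i}  B4 = {a, d, f, g}  B5 = {a, d, g, j}  B6 = {b, c, h, i}  B7 = {c, e, g, i}
Tree: B1–B2, B1–B3, B3–B4, B4–B5, B2–B6, B2–B7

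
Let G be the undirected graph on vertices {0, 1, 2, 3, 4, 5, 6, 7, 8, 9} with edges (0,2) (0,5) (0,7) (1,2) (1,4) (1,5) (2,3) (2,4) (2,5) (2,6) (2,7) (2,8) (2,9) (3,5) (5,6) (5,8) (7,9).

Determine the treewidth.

A width-2 tree decomposition is:
Bags: B1 = {2, 5, 8}  B2 = {0, 2, 5}  B3 = {0, 2, 7}  B4 = {1, 2, 5}  B5 = {2, 5, 6}  B6 = {2, 7, 9}  B7 = {2, 3, 5}  B8 = {1, 2, 4}
Tree: B1–B2, B2–B3, B1–B4, B2–B5, B3–B6, B4–B7, B4–B8
Each bag holds 3 vertices, so the decomposition has width 2, which upper-bounds the treewidth. On the other hand G contains the 3-clique {2, 7, 9}. A clique must lie in a single bag of any decomposition, so no decomposition can have width below 2. Hence tw(G) = 2 exactly.

2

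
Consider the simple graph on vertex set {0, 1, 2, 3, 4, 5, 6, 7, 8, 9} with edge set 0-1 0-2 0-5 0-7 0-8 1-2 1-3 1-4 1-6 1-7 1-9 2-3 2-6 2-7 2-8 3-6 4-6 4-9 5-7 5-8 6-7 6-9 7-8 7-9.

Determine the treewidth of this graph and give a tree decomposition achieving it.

Treewidth 3.
One optimal decomposition is:
Bags: B1 = {0, 1, 2, 7}  B2 = {1, 2, 6, 7}  B3 = {0, 2, 7, 8}  B4 = {0, 5, 7, 8}  B5 = {1, 6, 7, 9}  B6 = {1, 2, 3, 6}  B7 = {1, 4, 6, 9}
Tree: B1–B2, B1–B3, B3–B4, B2–B5, B2–B6, B5–B7

Every bag has size at most 4, so the width is 4 − 1 = 3 and tw(G) ≤ 3. Conversely, {0, 2, 7, 8} is a clique of size 4, and the vertices of any clique must share a bag in every tree decomposition; so some bag has ≥ 4 vertices and tw(G) ≥ 3. Combining the bounds, tw(G) = 3.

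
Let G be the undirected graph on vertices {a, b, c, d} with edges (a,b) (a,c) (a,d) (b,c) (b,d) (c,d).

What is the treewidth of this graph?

3

A width-3 tree decomposition is:
Bags: B1 = {a, b, c, d}
Tree: (single bag)
A single bag containing all 4 vertices is trivially a valid decomposition of width 3. For the lower bound, the 4 vertices {a, b, c, d} are pairwise adjacent, and any tree decomposition puts a clique entirely inside one bag — forcing width ≥ 3. Therefore the treewidth is 3.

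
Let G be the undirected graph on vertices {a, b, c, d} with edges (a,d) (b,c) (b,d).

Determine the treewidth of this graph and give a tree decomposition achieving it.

Treewidth 1.
One optimal decomposition is:
Bags: B1 = {b, d}  B2 = {a, d}  B3 = {b, c}
Tree: B1–B2, B1–B3

Every bag has size at most 2, so the width is 2 − 1 = 1 and tw(G) ≤ 1. Since G has at least one edge (e.g. b–d), it is not an edgeless graph, so tw(G) ≥ 1. Combining the bounds, tw(G) = 1.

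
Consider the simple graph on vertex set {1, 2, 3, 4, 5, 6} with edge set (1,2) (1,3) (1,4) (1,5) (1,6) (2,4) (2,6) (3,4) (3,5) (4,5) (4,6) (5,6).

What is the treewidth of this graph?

3

A width-3 tree decomposition is:
Bags: B1 = {1, 4, 5, 6}  B2 = {1, 2, 4, 6}  B3 = {1, 3, 4, 5}
Tree: B1–B2, B1–B3
The largest bag has 4 vertices, giving width 3; this decomposition certifies tw(G) ≤ 3. For the lower bound, the 4 vertices {1, 2, 4, 6} are pairwise adjacent, and any tree decomposition puts a clique entirely inside one bag — forcing width ≥ 3. Combining the bounds, tw(G) = 3.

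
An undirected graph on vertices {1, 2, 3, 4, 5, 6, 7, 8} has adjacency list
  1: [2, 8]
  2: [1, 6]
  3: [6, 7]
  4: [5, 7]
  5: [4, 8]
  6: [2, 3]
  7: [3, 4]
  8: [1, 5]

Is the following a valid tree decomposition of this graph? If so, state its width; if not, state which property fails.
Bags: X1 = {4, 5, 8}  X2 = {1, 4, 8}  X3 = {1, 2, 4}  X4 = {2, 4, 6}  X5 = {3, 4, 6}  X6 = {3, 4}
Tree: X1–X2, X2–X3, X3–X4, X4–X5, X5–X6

A tree decomposition must satisfy three properties: every vertex lies in some bag; for every edge, both endpoints lie together in some bag; and for every vertex, the bags containing it form a connected subtree. Here vertex 7 appears in no bag, so the decomposition is invalid.

No — vertex 7 appears in no bag.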